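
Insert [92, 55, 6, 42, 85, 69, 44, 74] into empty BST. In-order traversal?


Insert 92: root
Insert 55: L from 92
Insert 6: L from 92 -> L from 55
Insert 42: L from 92 -> L from 55 -> R from 6
Insert 85: L from 92 -> R from 55
Insert 69: L from 92 -> R from 55 -> L from 85
Insert 44: L from 92 -> L from 55 -> R from 6 -> R from 42
Insert 74: L from 92 -> R from 55 -> L from 85 -> R from 69

In-order: [6, 42, 44, 55, 69, 74, 85, 92]


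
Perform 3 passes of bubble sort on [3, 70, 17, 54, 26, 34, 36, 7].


Initial: [3, 70, 17, 54, 26, 34, 36, 7]
Pass 1: [3, 17, 54, 26, 34, 36, 7, 70] (6 swaps)
Pass 2: [3, 17, 26, 34, 36, 7, 54, 70] (4 swaps)
Pass 3: [3, 17, 26, 34, 7, 36, 54, 70] (1 swaps)

After 3 passes: [3, 17, 26, 34, 7, 36, 54, 70]


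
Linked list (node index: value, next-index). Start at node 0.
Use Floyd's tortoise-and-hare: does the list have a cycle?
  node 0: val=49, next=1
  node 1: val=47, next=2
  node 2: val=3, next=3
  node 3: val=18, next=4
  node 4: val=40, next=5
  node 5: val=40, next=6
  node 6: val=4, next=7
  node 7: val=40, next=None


Floyd's tortoise (slow, +1) and hare (fast, +2):
  init: slow=0, fast=0
  step 1: slow=1, fast=2
  step 2: slow=2, fast=4
  step 3: slow=3, fast=6
  step 4: fast 6->7->None, no cycle

Cycle: no


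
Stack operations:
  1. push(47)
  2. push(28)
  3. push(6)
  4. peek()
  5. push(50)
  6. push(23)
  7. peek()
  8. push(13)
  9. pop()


push(47) -> [47]
push(28) -> [47, 28]
push(6) -> [47, 28, 6]
peek()->6
push(50) -> [47, 28, 6, 50]
push(23) -> [47, 28, 6, 50, 23]
peek()->23
push(13) -> [47, 28, 6, 50, 23, 13]
pop()->13, [47, 28, 6, 50, 23]

Final stack: [47, 28, 6, 50, 23]


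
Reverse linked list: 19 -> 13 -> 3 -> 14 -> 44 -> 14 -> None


Step 1: curr=19, set curr.next=prev(None) | reversed so far: 19
Step 2: curr=13, set curr.next=prev(19) | reversed so far: 13 -> 19
Step 3: curr=3, set curr.next=prev(13) | reversed so far: 3 -> 13 -> 19
Step 4: curr=14, set curr.next=prev(3) | reversed so far: 14 -> 3 -> 13 -> 19
Step 5: curr=44, set curr.next=prev(14) | reversed so far: 44 -> 14 -> 3 -> 13 -> 19
Step 6: curr=14, set curr.next=prev(44) | reversed so far: 14 -> 44 -> 14 -> 3 -> 13 -> 19

14 -> 44 -> 14 -> 3 -> 13 -> 19 -> None


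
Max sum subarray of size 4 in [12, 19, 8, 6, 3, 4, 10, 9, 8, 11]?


[0:4]: 45
[1:5]: 36
[2:6]: 21
[3:7]: 23
[4:8]: 26
[5:9]: 31
[6:10]: 38

Max: 45 at [0:4]


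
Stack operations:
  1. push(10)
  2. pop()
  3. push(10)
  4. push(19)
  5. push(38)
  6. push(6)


push(10) -> [10]
pop()->10, []
push(10) -> [10]
push(19) -> [10, 19]
push(38) -> [10, 19, 38]
push(6) -> [10, 19, 38, 6]

Final stack: [10, 19, 38, 6]


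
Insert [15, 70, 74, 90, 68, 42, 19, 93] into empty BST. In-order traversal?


Insert 15: root
Insert 70: R from 15
Insert 74: R from 15 -> R from 70
Insert 90: R from 15 -> R from 70 -> R from 74
Insert 68: R from 15 -> L from 70
Insert 42: R from 15 -> L from 70 -> L from 68
Insert 19: R from 15 -> L from 70 -> L from 68 -> L from 42
Insert 93: R from 15 -> R from 70 -> R from 74 -> R from 90

In-order: [15, 19, 42, 68, 70, 74, 90, 93]


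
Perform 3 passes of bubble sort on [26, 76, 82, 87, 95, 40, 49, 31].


Initial: [26, 76, 82, 87, 95, 40, 49, 31]
Pass 1: [26, 76, 82, 87, 40, 49, 31, 95] (3 swaps)
Pass 2: [26, 76, 82, 40, 49, 31, 87, 95] (3 swaps)
Pass 3: [26, 76, 40, 49, 31, 82, 87, 95] (3 swaps)

After 3 passes: [26, 76, 40, 49, 31, 82, 87, 95]


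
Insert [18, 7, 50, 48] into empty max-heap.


Insert 18: [18]
Insert 7: [18, 7]
Insert 50: [50, 7, 18]
Insert 48: [50, 48, 18, 7]

Final heap: [50, 48, 18, 7]


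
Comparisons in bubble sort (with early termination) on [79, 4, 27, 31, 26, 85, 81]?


Algorithm: bubble sort (with early termination)
Input: [79, 4, 27, 31, 26, 85, 81]
Sorted: [4, 26, 27, 31, 79, 81, 85]

18


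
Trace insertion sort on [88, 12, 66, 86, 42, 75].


Initial: [88, 12, 66, 86, 42, 75]
Insert 12: [12, 88, 66, 86, 42, 75]
Insert 66: [12, 66, 88, 86, 42, 75]
Insert 86: [12, 66, 86, 88, 42, 75]
Insert 42: [12, 42, 66, 86, 88, 75]
Insert 75: [12, 42, 66, 75, 86, 88]

Sorted: [12, 42, 66, 75, 86, 88]


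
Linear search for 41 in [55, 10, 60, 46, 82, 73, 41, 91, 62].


i=0: 55!=41
i=1: 10!=41
i=2: 60!=41
i=3: 46!=41
i=4: 82!=41
i=5: 73!=41
i=6: 41==41 found!

Found at 6, 7 comps


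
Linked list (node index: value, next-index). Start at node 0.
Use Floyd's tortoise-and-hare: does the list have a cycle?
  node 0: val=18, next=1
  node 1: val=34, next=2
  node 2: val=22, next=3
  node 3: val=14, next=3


Floyd's tortoise (slow, +1) and hare (fast, +2):
  init: slow=0, fast=0
  step 1: slow=1, fast=2
  step 2: slow=2, fast=3
  step 3: slow=3, fast=3
  slow == fast at node 3: cycle detected

Cycle: yes


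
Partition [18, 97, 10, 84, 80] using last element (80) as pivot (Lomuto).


Pivot: 80
  18 <= 80: advance i (no swap)
  10 <= 80: swap -> [18, 10, 97, 84, 80]
Place pivot at 2: [18, 10, 80, 84, 97]

Partitioned: [18, 10, 80, 84, 97]


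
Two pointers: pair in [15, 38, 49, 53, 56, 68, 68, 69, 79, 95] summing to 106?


lo=0(15)+hi=9(95)=110
lo=0(15)+hi=8(79)=94
lo=1(38)+hi=8(79)=117
lo=1(38)+hi=7(69)=107
lo=1(38)+hi=6(68)=106

Yes: 38+68=106


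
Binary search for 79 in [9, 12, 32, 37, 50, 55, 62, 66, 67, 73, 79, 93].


Step 1: lo=0, hi=11, mid=5, val=55
Step 2: lo=6, hi=11, mid=8, val=67
Step 3: lo=9, hi=11, mid=10, val=79

Found at index 10


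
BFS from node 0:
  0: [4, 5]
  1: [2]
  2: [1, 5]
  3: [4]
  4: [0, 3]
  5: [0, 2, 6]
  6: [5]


Visit 0, enqueue [4, 5]
Visit 4, enqueue [3]
Visit 5, enqueue [2, 6]
Visit 3, enqueue []
Visit 2, enqueue [1]
Visit 6, enqueue []
Visit 1, enqueue []

BFS order: [0, 4, 5, 3, 2, 6, 1]


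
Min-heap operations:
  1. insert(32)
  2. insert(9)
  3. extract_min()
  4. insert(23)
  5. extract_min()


insert(32) -> [32]
insert(9) -> [9, 32]
extract_min()->9, [32]
insert(23) -> [23, 32]
extract_min()->23, [32]

Final heap: [32]


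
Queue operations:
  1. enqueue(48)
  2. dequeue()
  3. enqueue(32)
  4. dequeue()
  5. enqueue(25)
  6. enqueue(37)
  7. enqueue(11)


enqueue(48) -> [48]
dequeue()->48, []
enqueue(32) -> [32]
dequeue()->32, []
enqueue(25) -> [25]
enqueue(37) -> [25, 37]
enqueue(11) -> [25, 37, 11]

Final queue: [25, 37, 11]


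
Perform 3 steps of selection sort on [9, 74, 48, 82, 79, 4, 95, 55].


Initial: [9, 74, 48, 82, 79, 4, 95, 55]
Step 1: min=4 at 5
  Swap: [4, 74, 48, 82, 79, 9, 95, 55]
Step 2: min=9 at 5
  Swap: [4, 9, 48, 82, 79, 74, 95, 55]
Step 3: min=48 at 2
  Swap: [4, 9, 48, 82, 79, 74, 95, 55]

After 3 steps: [4, 9, 48, 82, 79, 74, 95, 55]


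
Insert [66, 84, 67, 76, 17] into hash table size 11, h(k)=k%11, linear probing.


Insert 66: h=0 -> slot 0
Insert 84: h=7 -> slot 7
Insert 67: h=1 -> slot 1
Insert 76: h=10 -> slot 10
Insert 17: h=6 -> slot 6

Table: [66, 67, None, None, None, None, 17, 84, None, None, 76]


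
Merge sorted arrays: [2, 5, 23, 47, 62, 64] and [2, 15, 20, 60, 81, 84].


Take 2 from A
Take 2 from B
Take 5 from A
Take 15 from B
Take 20 from B
Take 23 from A
Take 47 from A
Take 60 from B
Take 62 from A
Take 64 from A

Merged: [2, 2, 5, 15, 20, 23, 47, 60, 62, 64, 81, 84]


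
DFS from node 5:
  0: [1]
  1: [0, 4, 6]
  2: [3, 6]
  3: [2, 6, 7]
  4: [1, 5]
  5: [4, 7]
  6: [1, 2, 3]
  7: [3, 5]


Visit 5, push [7, 4]
Visit 4, push [1]
Visit 1, push [6, 0]
Visit 0, push []
Visit 6, push [3, 2]
Visit 2, push [3]
Visit 3, push [7]
Visit 7, push []

DFS order: [5, 4, 1, 0, 6, 2, 3, 7]


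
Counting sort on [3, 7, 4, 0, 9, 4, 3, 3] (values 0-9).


Input: [3, 7, 4, 0, 9, 4, 3, 3]
Counts: [1, 0, 0, 3, 2, 0, 0, 1, 0, 1]

Sorted: [0, 3, 3, 3, 4, 4, 7, 9]


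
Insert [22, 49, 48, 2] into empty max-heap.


Insert 22: [22]
Insert 49: [49, 22]
Insert 48: [49, 22, 48]
Insert 2: [49, 22, 48, 2]

Final heap: [49, 22, 48, 2]


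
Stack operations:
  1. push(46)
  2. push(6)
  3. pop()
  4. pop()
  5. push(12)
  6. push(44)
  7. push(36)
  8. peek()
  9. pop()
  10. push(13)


push(46) -> [46]
push(6) -> [46, 6]
pop()->6, [46]
pop()->46, []
push(12) -> [12]
push(44) -> [12, 44]
push(36) -> [12, 44, 36]
peek()->36
pop()->36, [12, 44]
push(13) -> [12, 44, 13]

Final stack: [12, 44, 13]


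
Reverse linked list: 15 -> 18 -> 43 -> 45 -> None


Step 1: curr=15, set curr.next=prev(None) | reversed so far: 15
Step 2: curr=18, set curr.next=prev(15) | reversed so far: 18 -> 15
Step 3: curr=43, set curr.next=prev(18) | reversed so far: 43 -> 18 -> 15
Step 4: curr=45, set curr.next=prev(43) | reversed so far: 45 -> 43 -> 18 -> 15

45 -> 43 -> 18 -> 15 -> None


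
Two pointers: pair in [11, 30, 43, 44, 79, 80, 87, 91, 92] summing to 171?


lo=0(11)+hi=8(92)=103
lo=1(30)+hi=8(92)=122
lo=2(43)+hi=8(92)=135
lo=3(44)+hi=8(92)=136
lo=4(79)+hi=8(92)=171

Yes: 79+92=171


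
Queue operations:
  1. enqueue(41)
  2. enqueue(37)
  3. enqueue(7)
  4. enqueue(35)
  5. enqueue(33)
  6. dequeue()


enqueue(41) -> [41]
enqueue(37) -> [41, 37]
enqueue(7) -> [41, 37, 7]
enqueue(35) -> [41, 37, 7, 35]
enqueue(33) -> [41, 37, 7, 35, 33]
dequeue()->41, [37, 7, 35, 33]

Final queue: [37, 7, 35, 33]


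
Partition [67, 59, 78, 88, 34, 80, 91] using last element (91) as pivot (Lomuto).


Pivot: 91
  67 <= 91: advance i (no swap)
  59 <= 91: advance i (no swap)
  78 <= 91: advance i (no swap)
  88 <= 91: advance i (no swap)
  34 <= 91: advance i (no swap)
  80 <= 91: advance i (no swap)
Place pivot at 6: [67, 59, 78, 88, 34, 80, 91]

Partitioned: [67, 59, 78, 88, 34, 80, 91]


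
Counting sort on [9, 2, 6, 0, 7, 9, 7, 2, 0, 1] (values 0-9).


Input: [9, 2, 6, 0, 7, 9, 7, 2, 0, 1]
Counts: [2, 1, 2, 0, 0, 0, 1, 2, 0, 2]

Sorted: [0, 0, 1, 2, 2, 6, 7, 7, 9, 9]


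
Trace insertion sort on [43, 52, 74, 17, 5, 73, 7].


Initial: [43, 52, 74, 17, 5, 73, 7]
Insert 52: [43, 52, 74, 17, 5, 73, 7]
Insert 74: [43, 52, 74, 17, 5, 73, 7]
Insert 17: [17, 43, 52, 74, 5, 73, 7]
Insert 5: [5, 17, 43, 52, 74, 73, 7]
Insert 73: [5, 17, 43, 52, 73, 74, 7]
Insert 7: [5, 7, 17, 43, 52, 73, 74]

Sorted: [5, 7, 17, 43, 52, 73, 74]


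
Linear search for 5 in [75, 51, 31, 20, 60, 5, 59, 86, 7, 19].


i=0: 75!=5
i=1: 51!=5
i=2: 31!=5
i=3: 20!=5
i=4: 60!=5
i=5: 5==5 found!

Found at 5, 6 comps


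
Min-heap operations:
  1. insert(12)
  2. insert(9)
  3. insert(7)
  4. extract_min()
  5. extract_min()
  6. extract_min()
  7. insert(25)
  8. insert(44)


insert(12) -> [12]
insert(9) -> [9, 12]
insert(7) -> [7, 12, 9]
extract_min()->7, [9, 12]
extract_min()->9, [12]
extract_min()->12, []
insert(25) -> [25]
insert(44) -> [25, 44]

Final heap: [25, 44]


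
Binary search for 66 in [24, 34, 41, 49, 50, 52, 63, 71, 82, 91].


Step 1: lo=0, hi=9, mid=4, val=50
Step 2: lo=5, hi=9, mid=7, val=71
Step 3: lo=5, hi=6, mid=5, val=52
Step 4: lo=6, hi=6, mid=6, val=63

Not found


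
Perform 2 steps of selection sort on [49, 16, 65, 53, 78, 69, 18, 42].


Initial: [49, 16, 65, 53, 78, 69, 18, 42]
Step 1: min=16 at 1
  Swap: [16, 49, 65, 53, 78, 69, 18, 42]
Step 2: min=18 at 6
  Swap: [16, 18, 65, 53, 78, 69, 49, 42]

After 2 steps: [16, 18, 65, 53, 78, 69, 49, 42]


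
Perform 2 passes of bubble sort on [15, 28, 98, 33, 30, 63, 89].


Initial: [15, 28, 98, 33, 30, 63, 89]
Pass 1: [15, 28, 33, 30, 63, 89, 98] (4 swaps)
Pass 2: [15, 28, 30, 33, 63, 89, 98] (1 swaps)

After 2 passes: [15, 28, 30, 33, 63, 89, 98]


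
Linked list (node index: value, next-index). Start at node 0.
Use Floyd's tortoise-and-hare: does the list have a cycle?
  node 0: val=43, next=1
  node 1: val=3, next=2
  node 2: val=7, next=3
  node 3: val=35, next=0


Floyd's tortoise (slow, +1) and hare (fast, +2):
  init: slow=0, fast=0
  step 1: slow=1, fast=2
  step 2: slow=2, fast=0
  step 3: slow=3, fast=2
  step 4: slow=0, fast=0
  slow == fast at node 0: cycle detected

Cycle: yes


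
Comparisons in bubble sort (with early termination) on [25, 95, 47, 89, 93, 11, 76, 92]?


Algorithm: bubble sort (with early termination)
Input: [25, 95, 47, 89, 93, 11, 76, 92]
Sorted: [11, 25, 47, 76, 89, 92, 93, 95]

27


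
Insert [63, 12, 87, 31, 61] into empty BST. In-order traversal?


Insert 63: root
Insert 12: L from 63
Insert 87: R from 63
Insert 31: L from 63 -> R from 12
Insert 61: L from 63 -> R from 12 -> R from 31

In-order: [12, 31, 61, 63, 87]


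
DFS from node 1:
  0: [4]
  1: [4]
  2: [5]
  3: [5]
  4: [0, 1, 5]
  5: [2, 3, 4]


Visit 1, push [4]
Visit 4, push [5, 0]
Visit 0, push []
Visit 5, push [3, 2]
Visit 2, push []
Visit 3, push []

DFS order: [1, 4, 0, 5, 2, 3]


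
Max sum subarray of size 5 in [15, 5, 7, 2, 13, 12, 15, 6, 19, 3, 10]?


[0:5]: 42
[1:6]: 39
[2:7]: 49
[3:8]: 48
[4:9]: 65
[5:10]: 55
[6:11]: 53

Max: 65 at [4:9]


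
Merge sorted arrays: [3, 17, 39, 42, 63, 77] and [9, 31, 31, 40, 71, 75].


Take 3 from A
Take 9 from B
Take 17 from A
Take 31 from B
Take 31 from B
Take 39 from A
Take 40 from B
Take 42 from A
Take 63 from A
Take 71 from B
Take 75 from B

Merged: [3, 9, 17, 31, 31, 39, 40, 42, 63, 71, 75, 77]


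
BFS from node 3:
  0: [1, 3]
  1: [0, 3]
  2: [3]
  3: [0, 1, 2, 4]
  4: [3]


Visit 3, enqueue [0, 1, 2, 4]
Visit 0, enqueue []
Visit 1, enqueue []
Visit 2, enqueue []
Visit 4, enqueue []

BFS order: [3, 0, 1, 2, 4]


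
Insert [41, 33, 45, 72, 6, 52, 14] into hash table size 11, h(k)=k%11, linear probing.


Insert 41: h=8 -> slot 8
Insert 33: h=0 -> slot 0
Insert 45: h=1 -> slot 1
Insert 72: h=6 -> slot 6
Insert 6: h=6, 1 probes -> slot 7
Insert 52: h=8, 1 probes -> slot 9
Insert 14: h=3 -> slot 3

Table: [33, 45, None, 14, None, None, 72, 6, 41, 52, None]


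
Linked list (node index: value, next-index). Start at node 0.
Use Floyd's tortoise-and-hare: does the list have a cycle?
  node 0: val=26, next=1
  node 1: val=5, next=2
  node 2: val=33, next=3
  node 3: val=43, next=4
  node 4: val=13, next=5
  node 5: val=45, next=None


Floyd's tortoise (slow, +1) and hare (fast, +2):
  init: slow=0, fast=0
  step 1: slow=1, fast=2
  step 2: slow=2, fast=4
  step 3: fast 4->5->None, no cycle

Cycle: no


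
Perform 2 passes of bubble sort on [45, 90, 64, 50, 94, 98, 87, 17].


Initial: [45, 90, 64, 50, 94, 98, 87, 17]
Pass 1: [45, 64, 50, 90, 94, 87, 17, 98] (4 swaps)
Pass 2: [45, 50, 64, 90, 87, 17, 94, 98] (3 swaps)

After 2 passes: [45, 50, 64, 90, 87, 17, 94, 98]


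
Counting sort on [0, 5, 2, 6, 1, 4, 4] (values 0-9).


Input: [0, 5, 2, 6, 1, 4, 4]
Counts: [1, 1, 1, 0, 2, 1, 1, 0, 0, 0]

Sorted: [0, 1, 2, 4, 4, 5, 6]


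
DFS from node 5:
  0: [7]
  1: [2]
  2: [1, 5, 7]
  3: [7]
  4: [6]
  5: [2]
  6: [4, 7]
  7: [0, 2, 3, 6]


Visit 5, push [2]
Visit 2, push [7, 1]
Visit 1, push []
Visit 7, push [6, 3, 0]
Visit 0, push []
Visit 3, push []
Visit 6, push [4]
Visit 4, push []

DFS order: [5, 2, 1, 7, 0, 3, 6, 4]


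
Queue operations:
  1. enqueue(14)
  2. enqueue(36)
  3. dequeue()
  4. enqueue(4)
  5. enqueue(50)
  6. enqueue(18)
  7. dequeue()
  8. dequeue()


enqueue(14) -> [14]
enqueue(36) -> [14, 36]
dequeue()->14, [36]
enqueue(4) -> [36, 4]
enqueue(50) -> [36, 4, 50]
enqueue(18) -> [36, 4, 50, 18]
dequeue()->36, [4, 50, 18]
dequeue()->4, [50, 18]

Final queue: [50, 18]


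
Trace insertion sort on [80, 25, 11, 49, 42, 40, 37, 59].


Initial: [80, 25, 11, 49, 42, 40, 37, 59]
Insert 25: [25, 80, 11, 49, 42, 40, 37, 59]
Insert 11: [11, 25, 80, 49, 42, 40, 37, 59]
Insert 49: [11, 25, 49, 80, 42, 40, 37, 59]
Insert 42: [11, 25, 42, 49, 80, 40, 37, 59]
Insert 40: [11, 25, 40, 42, 49, 80, 37, 59]
Insert 37: [11, 25, 37, 40, 42, 49, 80, 59]
Insert 59: [11, 25, 37, 40, 42, 49, 59, 80]

Sorted: [11, 25, 37, 40, 42, 49, 59, 80]


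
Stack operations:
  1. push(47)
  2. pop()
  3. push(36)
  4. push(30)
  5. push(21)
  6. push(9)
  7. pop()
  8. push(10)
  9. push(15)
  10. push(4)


push(47) -> [47]
pop()->47, []
push(36) -> [36]
push(30) -> [36, 30]
push(21) -> [36, 30, 21]
push(9) -> [36, 30, 21, 9]
pop()->9, [36, 30, 21]
push(10) -> [36, 30, 21, 10]
push(15) -> [36, 30, 21, 10, 15]
push(4) -> [36, 30, 21, 10, 15, 4]

Final stack: [36, 30, 21, 10, 15, 4]


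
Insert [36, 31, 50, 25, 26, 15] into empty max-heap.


Insert 36: [36]
Insert 31: [36, 31]
Insert 50: [50, 31, 36]
Insert 25: [50, 31, 36, 25]
Insert 26: [50, 31, 36, 25, 26]
Insert 15: [50, 31, 36, 25, 26, 15]

Final heap: [50, 31, 36, 25, 26, 15]


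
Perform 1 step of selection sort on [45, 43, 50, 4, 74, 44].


Initial: [45, 43, 50, 4, 74, 44]
Step 1: min=4 at 3
  Swap: [4, 43, 50, 45, 74, 44]

After 1 step: [4, 43, 50, 45, 74, 44]


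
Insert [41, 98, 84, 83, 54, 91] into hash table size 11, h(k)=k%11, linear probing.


Insert 41: h=8 -> slot 8
Insert 98: h=10 -> slot 10
Insert 84: h=7 -> slot 7
Insert 83: h=6 -> slot 6
Insert 54: h=10, 1 probes -> slot 0
Insert 91: h=3 -> slot 3

Table: [54, None, None, 91, None, None, 83, 84, 41, None, 98]


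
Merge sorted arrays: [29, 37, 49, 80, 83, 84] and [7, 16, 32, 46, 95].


Take 7 from B
Take 16 from B
Take 29 from A
Take 32 from B
Take 37 from A
Take 46 from B
Take 49 from A
Take 80 from A
Take 83 from A
Take 84 from A

Merged: [7, 16, 29, 32, 37, 46, 49, 80, 83, 84, 95]


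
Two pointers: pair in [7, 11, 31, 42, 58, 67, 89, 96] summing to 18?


lo=0(7)+hi=7(96)=103
lo=0(7)+hi=6(89)=96
lo=0(7)+hi=5(67)=74
lo=0(7)+hi=4(58)=65
lo=0(7)+hi=3(42)=49
lo=0(7)+hi=2(31)=38
lo=0(7)+hi=1(11)=18

Yes: 7+11=18


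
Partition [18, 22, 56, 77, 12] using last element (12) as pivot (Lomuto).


Pivot: 12
Place pivot at 0: [12, 22, 56, 77, 18]

Partitioned: [12, 22, 56, 77, 18]


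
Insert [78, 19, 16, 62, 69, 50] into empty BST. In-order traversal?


Insert 78: root
Insert 19: L from 78
Insert 16: L from 78 -> L from 19
Insert 62: L from 78 -> R from 19
Insert 69: L from 78 -> R from 19 -> R from 62
Insert 50: L from 78 -> R from 19 -> L from 62

In-order: [16, 19, 50, 62, 69, 78]


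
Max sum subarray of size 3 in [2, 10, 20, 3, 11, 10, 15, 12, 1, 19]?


[0:3]: 32
[1:4]: 33
[2:5]: 34
[3:6]: 24
[4:7]: 36
[5:8]: 37
[6:9]: 28
[7:10]: 32

Max: 37 at [5:8]


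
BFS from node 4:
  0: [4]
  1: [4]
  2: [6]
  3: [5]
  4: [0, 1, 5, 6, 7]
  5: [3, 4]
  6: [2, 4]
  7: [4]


Visit 4, enqueue [0, 1, 5, 6, 7]
Visit 0, enqueue []
Visit 1, enqueue []
Visit 5, enqueue [3]
Visit 6, enqueue [2]
Visit 7, enqueue []
Visit 3, enqueue []
Visit 2, enqueue []

BFS order: [4, 0, 1, 5, 6, 7, 3, 2]


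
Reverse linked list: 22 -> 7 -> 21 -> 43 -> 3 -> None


Step 1: curr=22, set curr.next=prev(None) | reversed so far: 22
Step 2: curr=7, set curr.next=prev(22) | reversed so far: 7 -> 22
Step 3: curr=21, set curr.next=prev(7) | reversed so far: 21 -> 7 -> 22
Step 4: curr=43, set curr.next=prev(21) | reversed so far: 43 -> 21 -> 7 -> 22
Step 5: curr=3, set curr.next=prev(43) | reversed so far: 3 -> 43 -> 21 -> 7 -> 22

3 -> 43 -> 21 -> 7 -> 22 -> None


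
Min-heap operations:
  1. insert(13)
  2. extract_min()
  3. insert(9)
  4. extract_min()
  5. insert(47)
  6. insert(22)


insert(13) -> [13]
extract_min()->13, []
insert(9) -> [9]
extract_min()->9, []
insert(47) -> [47]
insert(22) -> [22, 47]

Final heap: [22, 47]


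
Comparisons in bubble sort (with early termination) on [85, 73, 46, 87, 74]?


Algorithm: bubble sort (with early termination)
Input: [85, 73, 46, 87, 74]
Sorted: [46, 73, 74, 85, 87]

9


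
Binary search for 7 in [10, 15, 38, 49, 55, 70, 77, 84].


Step 1: lo=0, hi=7, mid=3, val=49
Step 2: lo=0, hi=2, mid=1, val=15
Step 3: lo=0, hi=0, mid=0, val=10

Not found


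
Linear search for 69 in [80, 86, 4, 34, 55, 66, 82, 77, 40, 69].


i=0: 80!=69
i=1: 86!=69
i=2: 4!=69
i=3: 34!=69
i=4: 55!=69
i=5: 66!=69
i=6: 82!=69
i=7: 77!=69
i=8: 40!=69
i=9: 69==69 found!

Found at 9, 10 comps


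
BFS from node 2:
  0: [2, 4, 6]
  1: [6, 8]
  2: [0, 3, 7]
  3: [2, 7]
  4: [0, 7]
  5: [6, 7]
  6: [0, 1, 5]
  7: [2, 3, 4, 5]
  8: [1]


Visit 2, enqueue [0, 3, 7]
Visit 0, enqueue [4, 6]
Visit 3, enqueue []
Visit 7, enqueue [5]
Visit 4, enqueue []
Visit 6, enqueue [1]
Visit 5, enqueue []
Visit 1, enqueue [8]
Visit 8, enqueue []

BFS order: [2, 0, 3, 7, 4, 6, 5, 1, 8]


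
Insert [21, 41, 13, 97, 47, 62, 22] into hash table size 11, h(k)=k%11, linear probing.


Insert 21: h=10 -> slot 10
Insert 41: h=8 -> slot 8
Insert 13: h=2 -> slot 2
Insert 97: h=9 -> slot 9
Insert 47: h=3 -> slot 3
Insert 62: h=7 -> slot 7
Insert 22: h=0 -> slot 0

Table: [22, None, 13, 47, None, None, None, 62, 41, 97, 21]


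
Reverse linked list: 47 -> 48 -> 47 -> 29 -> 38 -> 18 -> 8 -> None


Step 1: curr=47, set curr.next=prev(None) | reversed so far: 47
Step 2: curr=48, set curr.next=prev(47) | reversed so far: 48 -> 47
Step 3: curr=47, set curr.next=prev(48) | reversed so far: 47 -> 48 -> 47
Step 4: curr=29, set curr.next=prev(47) | reversed so far: 29 -> 47 -> 48 -> 47
Step 5: curr=38, set curr.next=prev(29) | reversed so far: 38 -> 29 -> 47 -> 48 -> 47
Step 6: curr=18, set curr.next=prev(38) | reversed so far: 18 -> 38 -> 29 -> 47 -> 48 -> 47
Step 7: curr=8, set curr.next=prev(18) | reversed so far: 8 -> 18 -> 38 -> 29 -> 47 -> 48 -> 47

8 -> 18 -> 38 -> 29 -> 47 -> 48 -> 47 -> None


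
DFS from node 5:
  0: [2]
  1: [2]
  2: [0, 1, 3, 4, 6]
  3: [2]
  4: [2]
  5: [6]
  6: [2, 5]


Visit 5, push [6]
Visit 6, push [2]
Visit 2, push [4, 3, 1, 0]
Visit 0, push []
Visit 1, push []
Visit 3, push []
Visit 4, push []

DFS order: [5, 6, 2, 0, 1, 3, 4]


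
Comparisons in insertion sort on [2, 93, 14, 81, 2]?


Algorithm: insertion sort
Input: [2, 93, 14, 81, 2]
Sorted: [2, 2, 14, 81, 93]

9


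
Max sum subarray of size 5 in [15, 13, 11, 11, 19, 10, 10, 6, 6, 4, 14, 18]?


[0:5]: 69
[1:6]: 64
[2:7]: 61
[3:8]: 56
[4:9]: 51
[5:10]: 36
[6:11]: 40
[7:12]: 48

Max: 69 at [0:5]


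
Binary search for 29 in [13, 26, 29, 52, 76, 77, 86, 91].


Step 1: lo=0, hi=7, mid=3, val=52
Step 2: lo=0, hi=2, mid=1, val=26
Step 3: lo=2, hi=2, mid=2, val=29

Found at index 2


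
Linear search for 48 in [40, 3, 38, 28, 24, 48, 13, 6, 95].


i=0: 40!=48
i=1: 3!=48
i=2: 38!=48
i=3: 28!=48
i=4: 24!=48
i=5: 48==48 found!

Found at 5, 6 comps


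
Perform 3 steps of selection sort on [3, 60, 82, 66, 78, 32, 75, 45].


Initial: [3, 60, 82, 66, 78, 32, 75, 45]
Step 1: min=3 at 0
  Swap: [3, 60, 82, 66, 78, 32, 75, 45]
Step 2: min=32 at 5
  Swap: [3, 32, 82, 66, 78, 60, 75, 45]
Step 3: min=45 at 7
  Swap: [3, 32, 45, 66, 78, 60, 75, 82]

After 3 steps: [3, 32, 45, 66, 78, 60, 75, 82]


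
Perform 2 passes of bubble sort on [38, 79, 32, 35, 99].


Initial: [38, 79, 32, 35, 99]
Pass 1: [38, 32, 35, 79, 99] (2 swaps)
Pass 2: [32, 35, 38, 79, 99] (2 swaps)

After 2 passes: [32, 35, 38, 79, 99]


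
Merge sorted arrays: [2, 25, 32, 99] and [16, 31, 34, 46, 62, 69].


Take 2 from A
Take 16 from B
Take 25 from A
Take 31 from B
Take 32 from A
Take 34 from B
Take 46 from B
Take 62 from B
Take 69 from B

Merged: [2, 16, 25, 31, 32, 34, 46, 62, 69, 99]


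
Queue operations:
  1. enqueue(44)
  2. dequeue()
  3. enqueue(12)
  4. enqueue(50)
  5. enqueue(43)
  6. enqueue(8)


enqueue(44) -> [44]
dequeue()->44, []
enqueue(12) -> [12]
enqueue(50) -> [12, 50]
enqueue(43) -> [12, 50, 43]
enqueue(8) -> [12, 50, 43, 8]

Final queue: [12, 50, 43, 8]


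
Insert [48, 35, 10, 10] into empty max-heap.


Insert 48: [48]
Insert 35: [48, 35]
Insert 10: [48, 35, 10]
Insert 10: [48, 35, 10, 10]

Final heap: [48, 35, 10, 10]


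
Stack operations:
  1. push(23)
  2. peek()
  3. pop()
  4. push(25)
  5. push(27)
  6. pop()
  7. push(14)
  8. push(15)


push(23) -> [23]
peek()->23
pop()->23, []
push(25) -> [25]
push(27) -> [25, 27]
pop()->27, [25]
push(14) -> [25, 14]
push(15) -> [25, 14, 15]

Final stack: [25, 14, 15]


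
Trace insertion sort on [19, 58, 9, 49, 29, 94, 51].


Initial: [19, 58, 9, 49, 29, 94, 51]
Insert 58: [19, 58, 9, 49, 29, 94, 51]
Insert 9: [9, 19, 58, 49, 29, 94, 51]
Insert 49: [9, 19, 49, 58, 29, 94, 51]
Insert 29: [9, 19, 29, 49, 58, 94, 51]
Insert 94: [9, 19, 29, 49, 58, 94, 51]
Insert 51: [9, 19, 29, 49, 51, 58, 94]

Sorted: [9, 19, 29, 49, 51, 58, 94]


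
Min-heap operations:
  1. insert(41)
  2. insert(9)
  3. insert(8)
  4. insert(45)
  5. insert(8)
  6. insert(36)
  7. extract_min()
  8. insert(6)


insert(41) -> [41]
insert(9) -> [9, 41]
insert(8) -> [8, 41, 9]
insert(45) -> [8, 41, 9, 45]
insert(8) -> [8, 8, 9, 45, 41]
insert(36) -> [8, 8, 9, 45, 41, 36]
extract_min()->8, [8, 36, 9, 45, 41]
insert(6) -> [6, 36, 8, 45, 41, 9]

Final heap: [6, 36, 8, 45, 41, 9]


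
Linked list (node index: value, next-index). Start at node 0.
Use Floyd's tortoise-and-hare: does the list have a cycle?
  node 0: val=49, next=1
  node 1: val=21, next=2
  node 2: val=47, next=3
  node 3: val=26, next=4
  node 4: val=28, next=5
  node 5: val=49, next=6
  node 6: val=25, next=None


Floyd's tortoise (slow, +1) and hare (fast, +2):
  init: slow=0, fast=0
  step 1: slow=1, fast=2
  step 2: slow=2, fast=4
  step 3: slow=3, fast=6
  step 4: fast -> None, no cycle

Cycle: no


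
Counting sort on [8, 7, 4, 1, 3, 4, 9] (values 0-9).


Input: [8, 7, 4, 1, 3, 4, 9]
Counts: [0, 1, 0, 1, 2, 0, 0, 1, 1, 1]

Sorted: [1, 3, 4, 4, 7, 8, 9]


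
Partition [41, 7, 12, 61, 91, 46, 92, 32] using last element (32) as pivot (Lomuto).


Pivot: 32
  7 <= 32: swap -> [7, 41, 12, 61, 91, 46, 92, 32]
  12 <= 32: swap -> [7, 12, 41, 61, 91, 46, 92, 32]
Place pivot at 2: [7, 12, 32, 61, 91, 46, 92, 41]

Partitioned: [7, 12, 32, 61, 91, 46, 92, 41]


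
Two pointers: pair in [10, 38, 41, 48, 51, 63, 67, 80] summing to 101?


lo=0(10)+hi=7(80)=90
lo=1(38)+hi=7(80)=118
lo=1(38)+hi=6(67)=105
lo=1(38)+hi=5(63)=101

Yes: 38+63=101


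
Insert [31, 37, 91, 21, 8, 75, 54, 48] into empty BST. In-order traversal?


Insert 31: root
Insert 37: R from 31
Insert 91: R from 31 -> R from 37
Insert 21: L from 31
Insert 8: L from 31 -> L from 21
Insert 75: R from 31 -> R from 37 -> L from 91
Insert 54: R from 31 -> R from 37 -> L from 91 -> L from 75
Insert 48: R from 31 -> R from 37 -> L from 91 -> L from 75 -> L from 54

In-order: [8, 21, 31, 37, 48, 54, 75, 91]


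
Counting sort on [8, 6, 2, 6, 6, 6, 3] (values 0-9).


Input: [8, 6, 2, 6, 6, 6, 3]
Counts: [0, 0, 1, 1, 0, 0, 4, 0, 1, 0]

Sorted: [2, 3, 6, 6, 6, 6, 8]


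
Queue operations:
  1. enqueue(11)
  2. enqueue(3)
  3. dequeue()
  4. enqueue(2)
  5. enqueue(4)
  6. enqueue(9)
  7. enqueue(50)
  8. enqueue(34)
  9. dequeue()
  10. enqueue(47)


enqueue(11) -> [11]
enqueue(3) -> [11, 3]
dequeue()->11, [3]
enqueue(2) -> [3, 2]
enqueue(4) -> [3, 2, 4]
enqueue(9) -> [3, 2, 4, 9]
enqueue(50) -> [3, 2, 4, 9, 50]
enqueue(34) -> [3, 2, 4, 9, 50, 34]
dequeue()->3, [2, 4, 9, 50, 34]
enqueue(47) -> [2, 4, 9, 50, 34, 47]

Final queue: [2, 4, 9, 50, 34, 47]


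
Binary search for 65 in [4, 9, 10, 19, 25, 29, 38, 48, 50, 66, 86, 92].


Step 1: lo=0, hi=11, mid=5, val=29
Step 2: lo=6, hi=11, mid=8, val=50
Step 3: lo=9, hi=11, mid=10, val=86
Step 4: lo=9, hi=9, mid=9, val=66

Not found


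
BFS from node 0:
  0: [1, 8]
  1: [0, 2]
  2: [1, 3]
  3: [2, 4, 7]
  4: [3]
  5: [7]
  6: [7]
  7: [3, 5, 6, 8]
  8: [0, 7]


Visit 0, enqueue [1, 8]
Visit 1, enqueue [2]
Visit 8, enqueue [7]
Visit 2, enqueue [3]
Visit 7, enqueue [5, 6]
Visit 3, enqueue [4]
Visit 5, enqueue []
Visit 6, enqueue []
Visit 4, enqueue []

BFS order: [0, 1, 8, 2, 7, 3, 5, 6, 4]


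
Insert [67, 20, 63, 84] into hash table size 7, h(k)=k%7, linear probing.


Insert 67: h=4 -> slot 4
Insert 20: h=6 -> slot 6
Insert 63: h=0 -> slot 0
Insert 84: h=0, 1 probes -> slot 1

Table: [63, 84, None, None, 67, None, 20]


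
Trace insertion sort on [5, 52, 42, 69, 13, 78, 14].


Initial: [5, 52, 42, 69, 13, 78, 14]
Insert 52: [5, 52, 42, 69, 13, 78, 14]
Insert 42: [5, 42, 52, 69, 13, 78, 14]
Insert 69: [5, 42, 52, 69, 13, 78, 14]
Insert 13: [5, 13, 42, 52, 69, 78, 14]
Insert 78: [5, 13, 42, 52, 69, 78, 14]
Insert 14: [5, 13, 14, 42, 52, 69, 78]

Sorted: [5, 13, 14, 42, 52, 69, 78]


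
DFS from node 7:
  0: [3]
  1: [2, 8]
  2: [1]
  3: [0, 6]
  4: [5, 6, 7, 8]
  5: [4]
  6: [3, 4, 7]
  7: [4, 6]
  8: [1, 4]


Visit 7, push [6, 4]
Visit 4, push [8, 6, 5]
Visit 5, push []
Visit 6, push [3]
Visit 3, push [0]
Visit 0, push []
Visit 8, push [1]
Visit 1, push [2]
Visit 2, push []

DFS order: [7, 4, 5, 6, 3, 0, 8, 1, 2]


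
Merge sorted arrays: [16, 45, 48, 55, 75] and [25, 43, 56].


Take 16 from A
Take 25 from B
Take 43 from B
Take 45 from A
Take 48 from A
Take 55 from A
Take 56 from B

Merged: [16, 25, 43, 45, 48, 55, 56, 75]


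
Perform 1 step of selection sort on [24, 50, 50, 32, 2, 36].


Initial: [24, 50, 50, 32, 2, 36]
Step 1: min=2 at 4
  Swap: [2, 50, 50, 32, 24, 36]

After 1 step: [2, 50, 50, 32, 24, 36]


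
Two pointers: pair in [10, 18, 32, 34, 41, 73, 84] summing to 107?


lo=0(10)+hi=6(84)=94
lo=1(18)+hi=6(84)=102
lo=2(32)+hi=6(84)=116
lo=2(32)+hi=5(73)=105
lo=3(34)+hi=5(73)=107

Yes: 34+73=107


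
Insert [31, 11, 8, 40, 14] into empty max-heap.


Insert 31: [31]
Insert 11: [31, 11]
Insert 8: [31, 11, 8]
Insert 40: [40, 31, 8, 11]
Insert 14: [40, 31, 8, 11, 14]

Final heap: [40, 31, 8, 11, 14]


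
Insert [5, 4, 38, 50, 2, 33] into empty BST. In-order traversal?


Insert 5: root
Insert 4: L from 5
Insert 38: R from 5
Insert 50: R from 5 -> R from 38
Insert 2: L from 5 -> L from 4
Insert 33: R from 5 -> L from 38

In-order: [2, 4, 5, 33, 38, 50]


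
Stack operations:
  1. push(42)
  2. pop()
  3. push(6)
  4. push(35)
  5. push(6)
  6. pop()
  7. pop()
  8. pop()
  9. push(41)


push(42) -> [42]
pop()->42, []
push(6) -> [6]
push(35) -> [6, 35]
push(6) -> [6, 35, 6]
pop()->6, [6, 35]
pop()->35, [6]
pop()->6, []
push(41) -> [41]

Final stack: [41]


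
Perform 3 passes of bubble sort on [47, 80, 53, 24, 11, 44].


Initial: [47, 80, 53, 24, 11, 44]
Pass 1: [47, 53, 24, 11, 44, 80] (4 swaps)
Pass 2: [47, 24, 11, 44, 53, 80] (3 swaps)
Pass 3: [24, 11, 44, 47, 53, 80] (3 swaps)

After 3 passes: [24, 11, 44, 47, 53, 80]


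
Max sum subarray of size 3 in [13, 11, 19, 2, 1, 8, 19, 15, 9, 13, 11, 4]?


[0:3]: 43
[1:4]: 32
[2:5]: 22
[3:6]: 11
[4:7]: 28
[5:8]: 42
[6:9]: 43
[7:10]: 37
[8:11]: 33
[9:12]: 28

Max: 43 at [0:3]


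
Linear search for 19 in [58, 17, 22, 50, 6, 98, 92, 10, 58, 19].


i=0: 58!=19
i=1: 17!=19
i=2: 22!=19
i=3: 50!=19
i=4: 6!=19
i=5: 98!=19
i=6: 92!=19
i=7: 10!=19
i=8: 58!=19
i=9: 19==19 found!

Found at 9, 10 comps


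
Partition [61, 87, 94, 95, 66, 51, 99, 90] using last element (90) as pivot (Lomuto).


Pivot: 90
  61 <= 90: advance i (no swap)
  87 <= 90: advance i (no swap)
  66 <= 90: swap -> [61, 87, 66, 95, 94, 51, 99, 90]
  51 <= 90: swap -> [61, 87, 66, 51, 94, 95, 99, 90]
Place pivot at 4: [61, 87, 66, 51, 90, 95, 99, 94]

Partitioned: [61, 87, 66, 51, 90, 95, 99, 94]


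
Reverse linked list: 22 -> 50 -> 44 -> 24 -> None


Step 1: curr=22, set curr.next=prev(None) | reversed so far: 22
Step 2: curr=50, set curr.next=prev(22) | reversed so far: 50 -> 22
Step 3: curr=44, set curr.next=prev(50) | reversed so far: 44 -> 50 -> 22
Step 4: curr=24, set curr.next=prev(44) | reversed so far: 24 -> 44 -> 50 -> 22

24 -> 44 -> 50 -> 22 -> None


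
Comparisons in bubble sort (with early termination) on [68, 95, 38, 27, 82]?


Algorithm: bubble sort (with early termination)
Input: [68, 95, 38, 27, 82]
Sorted: [27, 38, 68, 82, 95]

10


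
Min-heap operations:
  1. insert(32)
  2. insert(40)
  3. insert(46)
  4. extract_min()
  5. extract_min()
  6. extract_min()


insert(32) -> [32]
insert(40) -> [32, 40]
insert(46) -> [32, 40, 46]
extract_min()->32, [40, 46]
extract_min()->40, [46]
extract_min()->46, []

Final heap: []


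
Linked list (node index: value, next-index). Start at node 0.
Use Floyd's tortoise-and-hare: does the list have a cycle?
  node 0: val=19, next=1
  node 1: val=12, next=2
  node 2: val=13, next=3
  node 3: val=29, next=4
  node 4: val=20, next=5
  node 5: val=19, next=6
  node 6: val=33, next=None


Floyd's tortoise (slow, +1) and hare (fast, +2):
  init: slow=0, fast=0
  step 1: slow=1, fast=2
  step 2: slow=2, fast=4
  step 3: slow=3, fast=6
  step 4: fast -> None, no cycle

Cycle: no


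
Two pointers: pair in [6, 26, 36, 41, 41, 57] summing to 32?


lo=0(6)+hi=5(57)=63
lo=0(6)+hi=4(41)=47
lo=0(6)+hi=3(41)=47
lo=0(6)+hi=2(36)=42
lo=0(6)+hi=1(26)=32

Yes: 6+26=32


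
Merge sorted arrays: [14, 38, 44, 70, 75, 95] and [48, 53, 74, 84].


Take 14 from A
Take 38 from A
Take 44 from A
Take 48 from B
Take 53 from B
Take 70 from A
Take 74 from B
Take 75 from A
Take 84 from B

Merged: [14, 38, 44, 48, 53, 70, 74, 75, 84, 95]


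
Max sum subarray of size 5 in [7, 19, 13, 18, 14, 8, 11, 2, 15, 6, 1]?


[0:5]: 71
[1:6]: 72
[2:7]: 64
[3:8]: 53
[4:9]: 50
[5:10]: 42
[6:11]: 35

Max: 72 at [1:6]


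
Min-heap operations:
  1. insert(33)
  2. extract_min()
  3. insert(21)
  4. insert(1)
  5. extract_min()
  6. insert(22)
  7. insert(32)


insert(33) -> [33]
extract_min()->33, []
insert(21) -> [21]
insert(1) -> [1, 21]
extract_min()->1, [21]
insert(22) -> [21, 22]
insert(32) -> [21, 22, 32]

Final heap: [21, 22, 32]


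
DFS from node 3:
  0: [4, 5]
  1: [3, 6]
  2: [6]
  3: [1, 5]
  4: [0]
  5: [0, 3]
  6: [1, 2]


Visit 3, push [5, 1]
Visit 1, push [6]
Visit 6, push [2]
Visit 2, push []
Visit 5, push [0]
Visit 0, push [4]
Visit 4, push []

DFS order: [3, 1, 6, 2, 5, 0, 4]


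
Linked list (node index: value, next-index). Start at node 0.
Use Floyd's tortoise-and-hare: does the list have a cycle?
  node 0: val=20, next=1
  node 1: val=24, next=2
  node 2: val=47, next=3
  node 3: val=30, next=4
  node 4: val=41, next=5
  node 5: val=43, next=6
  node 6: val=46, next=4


Floyd's tortoise (slow, +1) and hare (fast, +2):
  init: slow=0, fast=0
  step 1: slow=1, fast=2
  step 2: slow=2, fast=4
  step 3: slow=3, fast=6
  step 4: slow=4, fast=5
  step 5: slow=5, fast=4
  step 6: slow=6, fast=6
  slow == fast at node 6: cycle detected

Cycle: yes


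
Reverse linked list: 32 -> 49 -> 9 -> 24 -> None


Step 1: curr=32, set curr.next=prev(None) | reversed so far: 32
Step 2: curr=49, set curr.next=prev(32) | reversed so far: 49 -> 32
Step 3: curr=9, set curr.next=prev(49) | reversed so far: 9 -> 49 -> 32
Step 4: curr=24, set curr.next=prev(9) | reversed so far: 24 -> 9 -> 49 -> 32

24 -> 9 -> 49 -> 32 -> None


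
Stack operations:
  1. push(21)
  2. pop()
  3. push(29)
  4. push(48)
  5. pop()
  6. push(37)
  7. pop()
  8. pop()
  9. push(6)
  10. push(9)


push(21) -> [21]
pop()->21, []
push(29) -> [29]
push(48) -> [29, 48]
pop()->48, [29]
push(37) -> [29, 37]
pop()->37, [29]
pop()->29, []
push(6) -> [6]
push(9) -> [6, 9]

Final stack: [6, 9]


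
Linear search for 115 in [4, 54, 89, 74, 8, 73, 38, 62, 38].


i=0: 4!=115
i=1: 54!=115
i=2: 89!=115
i=3: 74!=115
i=4: 8!=115
i=5: 73!=115
i=6: 38!=115
i=7: 62!=115
i=8: 38!=115

Not found, 9 comps


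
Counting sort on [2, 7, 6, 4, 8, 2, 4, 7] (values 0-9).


Input: [2, 7, 6, 4, 8, 2, 4, 7]
Counts: [0, 0, 2, 0, 2, 0, 1, 2, 1, 0]

Sorted: [2, 2, 4, 4, 6, 7, 7, 8]


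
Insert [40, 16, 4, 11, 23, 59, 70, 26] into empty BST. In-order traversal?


Insert 40: root
Insert 16: L from 40
Insert 4: L from 40 -> L from 16
Insert 11: L from 40 -> L from 16 -> R from 4
Insert 23: L from 40 -> R from 16
Insert 59: R from 40
Insert 70: R from 40 -> R from 59
Insert 26: L from 40 -> R from 16 -> R from 23

In-order: [4, 11, 16, 23, 26, 40, 59, 70]


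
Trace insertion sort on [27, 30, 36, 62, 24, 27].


Initial: [27, 30, 36, 62, 24, 27]
Insert 30: [27, 30, 36, 62, 24, 27]
Insert 36: [27, 30, 36, 62, 24, 27]
Insert 62: [27, 30, 36, 62, 24, 27]
Insert 24: [24, 27, 30, 36, 62, 27]
Insert 27: [24, 27, 27, 30, 36, 62]

Sorted: [24, 27, 27, 30, 36, 62]


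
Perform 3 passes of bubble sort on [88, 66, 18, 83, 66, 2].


Initial: [88, 66, 18, 83, 66, 2]
Pass 1: [66, 18, 83, 66, 2, 88] (5 swaps)
Pass 2: [18, 66, 66, 2, 83, 88] (3 swaps)
Pass 3: [18, 66, 2, 66, 83, 88] (1 swaps)

After 3 passes: [18, 66, 2, 66, 83, 88]


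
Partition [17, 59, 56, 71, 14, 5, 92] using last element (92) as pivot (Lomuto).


Pivot: 92
  17 <= 92: advance i (no swap)
  59 <= 92: advance i (no swap)
  56 <= 92: advance i (no swap)
  71 <= 92: advance i (no swap)
  14 <= 92: advance i (no swap)
  5 <= 92: advance i (no swap)
Place pivot at 6: [17, 59, 56, 71, 14, 5, 92]

Partitioned: [17, 59, 56, 71, 14, 5, 92]


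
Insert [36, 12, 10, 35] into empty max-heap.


Insert 36: [36]
Insert 12: [36, 12]
Insert 10: [36, 12, 10]
Insert 35: [36, 35, 10, 12]

Final heap: [36, 35, 10, 12]


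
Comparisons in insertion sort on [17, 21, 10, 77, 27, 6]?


Algorithm: insertion sort
Input: [17, 21, 10, 77, 27, 6]
Sorted: [6, 10, 17, 21, 27, 77]

11


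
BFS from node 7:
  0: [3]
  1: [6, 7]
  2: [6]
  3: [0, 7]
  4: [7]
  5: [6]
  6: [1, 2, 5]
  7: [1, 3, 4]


Visit 7, enqueue [1, 3, 4]
Visit 1, enqueue [6]
Visit 3, enqueue [0]
Visit 4, enqueue []
Visit 6, enqueue [2, 5]
Visit 0, enqueue []
Visit 2, enqueue []
Visit 5, enqueue []

BFS order: [7, 1, 3, 4, 6, 0, 2, 5]


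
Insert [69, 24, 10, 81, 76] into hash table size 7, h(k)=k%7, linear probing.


Insert 69: h=6 -> slot 6
Insert 24: h=3 -> slot 3
Insert 10: h=3, 1 probes -> slot 4
Insert 81: h=4, 1 probes -> slot 5
Insert 76: h=6, 1 probes -> slot 0

Table: [76, None, None, 24, 10, 81, 69]


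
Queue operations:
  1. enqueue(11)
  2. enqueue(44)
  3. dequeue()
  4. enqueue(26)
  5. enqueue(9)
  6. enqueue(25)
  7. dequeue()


enqueue(11) -> [11]
enqueue(44) -> [11, 44]
dequeue()->11, [44]
enqueue(26) -> [44, 26]
enqueue(9) -> [44, 26, 9]
enqueue(25) -> [44, 26, 9, 25]
dequeue()->44, [26, 9, 25]

Final queue: [26, 9, 25]


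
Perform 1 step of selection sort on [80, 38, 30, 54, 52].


Initial: [80, 38, 30, 54, 52]
Step 1: min=30 at 2
  Swap: [30, 38, 80, 54, 52]

After 1 step: [30, 38, 80, 54, 52]


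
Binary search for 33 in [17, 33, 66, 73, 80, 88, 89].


Step 1: lo=0, hi=6, mid=3, val=73
Step 2: lo=0, hi=2, mid=1, val=33

Found at index 1


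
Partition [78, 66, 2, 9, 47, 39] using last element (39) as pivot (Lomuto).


Pivot: 39
  2 <= 39: swap -> [2, 66, 78, 9, 47, 39]
  9 <= 39: swap -> [2, 9, 78, 66, 47, 39]
Place pivot at 2: [2, 9, 39, 66, 47, 78]

Partitioned: [2, 9, 39, 66, 47, 78]


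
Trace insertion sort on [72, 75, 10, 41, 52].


Initial: [72, 75, 10, 41, 52]
Insert 75: [72, 75, 10, 41, 52]
Insert 10: [10, 72, 75, 41, 52]
Insert 41: [10, 41, 72, 75, 52]
Insert 52: [10, 41, 52, 72, 75]

Sorted: [10, 41, 52, 72, 75]


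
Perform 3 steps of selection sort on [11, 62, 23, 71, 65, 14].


Initial: [11, 62, 23, 71, 65, 14]
Step 1: min=11 at 0
  Swap: [11, 62, 23, 71, 65, 14]
Step 2: min=14 at 5
  Swap: [11, 14, 23, 71, 65, 62]
Step 3: min=23 at 2
  Swap: [11, 14, 23, 71, 65, 62]

After 3 steps: [11, 14, 23, 71, 65, 62]


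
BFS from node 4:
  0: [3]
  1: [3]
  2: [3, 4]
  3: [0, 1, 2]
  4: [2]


Visit 4, enqueue [2]
Visit 2, enqueue [3]
Visit 3, enqueue [0, 1]
Visit 0, enqueue []
Visit 1, enqueue []

BFS order: [4, 2, 3, 0, 1]


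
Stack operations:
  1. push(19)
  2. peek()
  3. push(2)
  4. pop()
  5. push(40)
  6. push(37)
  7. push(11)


push(19) -> [19]
peek()->19
push(2) -> [19, 2]
pop()->2, [19]
push(40) -> [19, 40]
push(37) -> [19, 40, 37]
push(11) -> [19, 40, 37, 11]

Final stack: [19, 40, 37, 11]


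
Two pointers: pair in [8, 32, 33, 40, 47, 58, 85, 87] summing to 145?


lo=0(8)+hi=7(87)=95
lo=1(32)+hi=7(87)=119
lo=2(33)+hi=7(87)=120
lo=3(40)+hi=7(87)=127
lo=4(47)+hi=7(87)=134
lo=5(58)+hi=7(87)=145

Yes: 58+87=145


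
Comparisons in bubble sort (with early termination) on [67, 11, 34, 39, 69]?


Algorithm: bubble sort (with early termination)
Input: [67, 11, 34, 39, 69]
Sorted: [11, 34, 39, 67, 69]

7


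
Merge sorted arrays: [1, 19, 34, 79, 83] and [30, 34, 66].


Take 1 from A
Take 19 from A
Take 30 from B
Take 34 from A
Take 34 from B
Take 66 from B

Merged: [1, 19, 30, 34, 34, 66, 79, 83]
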